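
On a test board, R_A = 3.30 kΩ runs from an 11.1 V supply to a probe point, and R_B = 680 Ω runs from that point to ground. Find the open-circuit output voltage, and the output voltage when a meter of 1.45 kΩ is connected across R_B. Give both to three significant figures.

Unloaded: 1.90 V; loaded: 1.37 V

Open-circuit: V = 11.1 × 680/(3300 + 680) = 1.90 V.
With the load, R_B becomes R_B‖R_L = 462.9 Ω, so V = 11.1 × 462.9/3763 = 1.37 V.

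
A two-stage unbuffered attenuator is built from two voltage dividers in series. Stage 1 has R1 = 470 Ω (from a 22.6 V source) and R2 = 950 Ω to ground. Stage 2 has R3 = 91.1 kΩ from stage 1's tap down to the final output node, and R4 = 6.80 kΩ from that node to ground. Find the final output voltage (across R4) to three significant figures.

Stage 2 presents R3+R4 = 97900 Ω as a load on stage 1's tap.
Stage 1's lower leg becomes R2‖(R3+R4) = 940.9 Ω, so V_mid = 22.6 × 940.9/1411 = 15.07 V.
Stage 2 is itself unloaded: V_out = V_mid × R4/(R3+R4) = 15.07 × 6800/97900 = 1.05 V.

V_out ≈ 1.05 V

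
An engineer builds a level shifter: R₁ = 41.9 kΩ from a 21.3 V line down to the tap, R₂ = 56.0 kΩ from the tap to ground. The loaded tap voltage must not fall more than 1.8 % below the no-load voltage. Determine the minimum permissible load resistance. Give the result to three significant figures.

Output resistance R_th = R₁‖R₂ = (41.9 × 56.0)/97.90 = 23.97 kΩ.
The fractional drop is R_th/(R_th + R_L); requiring this ≤ 0.0180 gives R_L ≥ R_th(1/0.0180 − 1) = 23.97 × 54.56 = 1.31 MΩ.

R_L(min) ≈ 1.31 MΩ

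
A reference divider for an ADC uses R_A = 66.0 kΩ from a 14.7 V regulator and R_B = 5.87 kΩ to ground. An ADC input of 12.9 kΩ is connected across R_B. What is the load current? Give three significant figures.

I_L ≈ 0.0656 mA

R_B‖R_L = 4.034 kΩ; V_out = 14.7 × 4.034/70.03 = 0.8468 V.
I_L = V_out / R_L = 0.8468 / 12.9 kΩ = 0.0656 mA.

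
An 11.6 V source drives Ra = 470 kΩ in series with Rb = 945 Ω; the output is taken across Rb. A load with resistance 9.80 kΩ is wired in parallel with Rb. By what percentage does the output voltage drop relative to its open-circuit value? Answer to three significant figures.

8.78 %

The divider's output (Thévenin) resistance is Ra‖Rb = 943.1 Ω.
Fractional drop under load = R_th/(R_th + R_L) = 943.1 / (943.1 + 9800) = 0.08779.
So the output falls by 8.78 %.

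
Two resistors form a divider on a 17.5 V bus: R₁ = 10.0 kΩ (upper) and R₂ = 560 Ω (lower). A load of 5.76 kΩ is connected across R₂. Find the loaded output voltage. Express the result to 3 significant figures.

V_out ≈ 0.850 V

The load sits in parallel with R₂: R₂‖R_L = (560 × 5760) / (560 + 5760) = 510.4 Ω.
V_out = 17.5 × 510.4 / (10000 + 510.4) = 17.5 × 510.4/10510 = 0.850 V.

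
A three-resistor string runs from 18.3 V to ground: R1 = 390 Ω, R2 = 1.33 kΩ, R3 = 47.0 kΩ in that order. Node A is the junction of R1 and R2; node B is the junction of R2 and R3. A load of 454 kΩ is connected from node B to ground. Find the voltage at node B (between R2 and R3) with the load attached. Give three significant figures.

V ≈ 17.6 V

At node B, R3 is in parallel with the load: R3‖R_L = 42590 Ω.
Below node A the resistance is R2 + (R3‖R_L) = 43920 Ω, so V_A = 18.3 × 43920/44310 = 18.14 V.
Then V_B = V_A × (R3‖R_L)/(R2 + R3‖R_L) = 18.14 × 42590/43920 = 17.6 V.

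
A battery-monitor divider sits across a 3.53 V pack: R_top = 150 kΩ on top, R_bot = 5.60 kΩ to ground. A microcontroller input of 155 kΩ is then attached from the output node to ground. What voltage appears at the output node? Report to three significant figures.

The load sits in parallel with R_bot: R_bot‖R_L = (5.60 × 155) / (5.60 + 155) = 5.405 kΩ.
V_out = 3.53 × 5.405 / (150 + 5.405) = 3.53 × 5.405/155.4 = 0.123 V.
(Unloaded it would have been 0.127 V.)

V_out ≈ 0.123 V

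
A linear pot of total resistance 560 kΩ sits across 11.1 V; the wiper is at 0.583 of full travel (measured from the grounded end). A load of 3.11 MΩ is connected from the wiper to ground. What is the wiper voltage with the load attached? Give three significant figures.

The wiper splits the pot into (1−α)R = 233.5 kΩ above and αR = 326.5 kΩ below.
Lower section ‖ load = 295.5 kΩ.
V_wiper = 11.1 × 295.5/(233.5 + 295.5) = 6.20 V.

V ≈ 6.20 V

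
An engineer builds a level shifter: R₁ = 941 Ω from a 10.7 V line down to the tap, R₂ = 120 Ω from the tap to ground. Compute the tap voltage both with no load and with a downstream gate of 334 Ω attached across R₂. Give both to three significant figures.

Open-circuit: V = 10.7 × 120/(941 + 120) = 1.21 V.
With the load, R₂ becomes R₂‖R_L = 88.28 Ω, so V = 10.7 × 88.28/1029 = 0.918 V.

Unloaded: 1.21 V; loaded: 0.918 V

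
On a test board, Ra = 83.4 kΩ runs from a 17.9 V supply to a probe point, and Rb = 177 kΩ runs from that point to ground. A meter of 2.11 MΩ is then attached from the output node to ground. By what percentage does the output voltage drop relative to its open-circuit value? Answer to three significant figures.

2.62 %

The divider's output (Thévenin) resistance is Ra‖Rb = 56.69 kΩ.
Fractional drop under load = R_th/(R_th + R_L) = 56.69 / (56.69 + 2110) = 0.02616.
So the output falls by 2.62 %.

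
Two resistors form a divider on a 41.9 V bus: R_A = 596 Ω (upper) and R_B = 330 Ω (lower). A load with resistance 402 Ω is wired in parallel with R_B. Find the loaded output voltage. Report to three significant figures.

The load sits in parallel with R_B: R_B‖R_L = (330 × 402) / (330 + 402) = 181.2 Ω.
V_out = 41.9 × 181.2 / (596 + 181.2) = 41.9 × 181.2/777.2 = 9.77 V.

V_out ≈ 9.77 V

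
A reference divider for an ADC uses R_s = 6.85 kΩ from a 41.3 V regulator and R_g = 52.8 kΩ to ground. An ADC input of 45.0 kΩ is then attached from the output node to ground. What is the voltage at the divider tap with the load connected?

V_out ≈ 32.2 V

The load sits in parallel with R_g: R_g‖R_L = (52.8 × 45.0) / (52.8 + 45.0) = 24.29 kΩ.
V_out = 41.3 × 24.29 / (6.85 + 24.29) = 41.3 × 24.29/31.14 = 32.2 V.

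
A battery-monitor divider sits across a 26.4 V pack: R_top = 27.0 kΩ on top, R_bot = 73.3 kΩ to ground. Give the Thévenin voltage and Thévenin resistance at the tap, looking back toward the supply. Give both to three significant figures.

V_th = 19.3 V, R_th = 19.7 kΩ

V_th is the open-circuit tap voltage: 26.4 × 73.3/(27.0 + 73.3) = 19.3 V.
With the supply zeroed, R_top and R_bot appear in parallel from the tap: R_th = R_top‖R_bot = (27.0 × 73.3)/100.3 = 19.7 kΩ.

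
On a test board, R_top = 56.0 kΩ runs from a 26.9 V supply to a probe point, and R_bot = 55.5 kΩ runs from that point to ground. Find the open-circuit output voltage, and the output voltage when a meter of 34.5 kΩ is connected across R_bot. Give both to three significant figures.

Open-circuit: V = 26.9 × 55.5/(56.0 + 55.5) = 13.4 V.
With the load, R_bot becomes R_bot‖R_L = 21.27 kΩ, so V = 26.9 × 21.27/77.28 = 7.41 V.

Unloaded: 13.4 V; loaded: 7.41 V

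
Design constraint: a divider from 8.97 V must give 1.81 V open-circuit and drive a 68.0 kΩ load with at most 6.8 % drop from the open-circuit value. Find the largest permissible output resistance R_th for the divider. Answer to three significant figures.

Loading drop = R_th/(R_th + R_L) ≤ 0.0680, so R_th ≤ R_L · ε/(1−ε) = 68.0 kΩ × 0.0680/0.9320 = 4.96 kΩ.
(Any R1, R2 with R2/(R1+R2) = 0.202 and R1‖R2 ≤ 4.96 kΩ will meet the spec.)

R_th ≤ 4.96 kΩ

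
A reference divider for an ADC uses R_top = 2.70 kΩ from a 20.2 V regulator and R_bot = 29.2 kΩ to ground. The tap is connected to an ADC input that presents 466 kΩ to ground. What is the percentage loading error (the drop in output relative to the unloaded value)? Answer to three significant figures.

0.528 %

The divider's output (Thévenin) resistance is R_top‖R_bot = 2.471 kΩ.
Fractional drop under load = R_th/(R_th + R_L) = 2.471 / (2.471 + 466) = 0.005276.
So the output falls by 0.528 %.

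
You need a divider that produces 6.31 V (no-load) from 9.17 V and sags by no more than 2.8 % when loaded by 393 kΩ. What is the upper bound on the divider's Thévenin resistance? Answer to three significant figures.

R_th ≤ 11.3 kΩ

Loading drop = R_th/(R_th + R_L) ≤ 0.0280, so R_th ≤ R_L · ε/(1−ε) = 393 kΩ × 0.0280/0.9720 = 11.3 kΩ.
(Any R1, R2 with R2/(R1+R2) = 0.688 and R1‖R2 ≤ 11.3 kΩ will meet the spec.)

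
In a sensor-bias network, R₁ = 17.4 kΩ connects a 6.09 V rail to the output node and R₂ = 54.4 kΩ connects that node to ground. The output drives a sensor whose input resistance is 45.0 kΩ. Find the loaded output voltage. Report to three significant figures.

The load sits in parallel with R₂: R₂‖R_L = (54.4 × 45.0) / (54.4 + 45.0) = 24.63 kΩ.
V_out = 6.09 × 24.63 / (17.4 + 24.63) = 6.09 × 24.63/42.03 = 3.57 V.

V_out ≈ 3.57 V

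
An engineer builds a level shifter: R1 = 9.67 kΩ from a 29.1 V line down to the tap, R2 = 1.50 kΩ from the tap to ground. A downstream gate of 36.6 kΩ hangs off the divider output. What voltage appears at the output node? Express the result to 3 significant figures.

V_out ≈ 3.77 V

The load sits in parallel with R2: R2‖R_L = (1.50 × 36.6) / (1.50 + 36.6) = 1.441 kΩ.
V_out = 29.1 × 1.441 / (9.67 + 1.441) = 29.1 × 1.441/11.11 = 3.77 V.
(Unloaded it would have been 3.91 V.)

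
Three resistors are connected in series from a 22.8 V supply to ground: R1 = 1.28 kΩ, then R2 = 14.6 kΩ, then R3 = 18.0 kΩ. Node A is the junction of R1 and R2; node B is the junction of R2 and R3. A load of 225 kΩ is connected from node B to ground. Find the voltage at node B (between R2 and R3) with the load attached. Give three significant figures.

V ≈ 11.7 V

At node B, R3 is in parallel with the load: R3‖R_L = 16.67 kΩ.
Below node A the resistance is R2 + (R3‖R_L) = 31.27 kΩ, so V_A = 22.8 × 31.27/32.55 = 21.90 V.
Then V_B = V_A × (R3‖R_L)/(R2 + R3‖R_L) = 21.90 × 16.67/31.27 = 11.7 V.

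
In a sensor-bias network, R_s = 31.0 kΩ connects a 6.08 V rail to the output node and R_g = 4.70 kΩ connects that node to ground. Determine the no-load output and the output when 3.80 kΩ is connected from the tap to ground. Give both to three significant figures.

Open-circuit: V = 6.08 × 4.70/(31.0 + 4.70) = 0.800 V.
With the load, R_g becomes R_g‖R_L = 2.101 kΩ, so V = 6.08 × 2.101/33.10 = 0.386 V.

Unloaded: 0.800 V; loaded: 0.386 V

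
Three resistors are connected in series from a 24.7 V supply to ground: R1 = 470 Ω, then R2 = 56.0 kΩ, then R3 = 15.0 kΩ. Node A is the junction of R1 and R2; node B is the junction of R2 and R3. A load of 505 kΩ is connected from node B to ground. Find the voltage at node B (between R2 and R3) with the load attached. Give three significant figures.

At node B, R3 is in parallel with the load: R3‖R_L = 14570 Ω.
Below node A the resistance is R2 + (R3‖R_L) = 70570 Ω, so V_A = 24.7 × 70570/71040 = 24.54 V.
Then V_B = V_A × (R3‖R_L)/(R2 + R3‖R_L) = 24.54 × 14570/70570 = 5.07 V.

V ≈ 5.07 V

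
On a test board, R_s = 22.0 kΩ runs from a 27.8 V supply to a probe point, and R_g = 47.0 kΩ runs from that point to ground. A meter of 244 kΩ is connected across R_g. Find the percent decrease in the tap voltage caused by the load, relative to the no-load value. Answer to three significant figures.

The divider's output (Thévenin) resistance is R_s‖R_g = 14.99 kΩ.
Fractional drop under load = R_th/(R_th + R_L) = 14.99 / (14.99 + 244) = 0.05786.
So the output falls by 5.79 %.

5.79 %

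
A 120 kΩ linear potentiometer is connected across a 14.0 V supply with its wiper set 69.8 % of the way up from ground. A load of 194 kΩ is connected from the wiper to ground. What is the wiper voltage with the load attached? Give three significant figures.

V ≈ 8.64 V

The wiper splits the pot into (1−α)R = 36.24 kΩ above and αR = 83.76 kΩ below.
Lower section ‖ load = 58.50 kΩ.
V_wiper = 14.0 × 58.50/(36.24 + 58.50) = 8.64 V.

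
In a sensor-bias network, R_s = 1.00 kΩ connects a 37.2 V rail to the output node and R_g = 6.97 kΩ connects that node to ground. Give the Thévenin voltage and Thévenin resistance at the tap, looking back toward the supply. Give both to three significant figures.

V_th is the open-circuit tap voltage: 37.2 × 6.97/(1.00 + 6.97) = 32.5 V.
With the supply zeroed, R_s and R_g appear in parallel from the tap: R_th = R_s‖R_g = (1.00 × 6.97)/7.970 = 875 Ω.

V_th = 32.5 V, R_th = 875 Ω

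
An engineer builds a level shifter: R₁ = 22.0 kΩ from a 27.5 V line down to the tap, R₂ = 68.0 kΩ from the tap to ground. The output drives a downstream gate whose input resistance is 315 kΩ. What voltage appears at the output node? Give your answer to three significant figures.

The load sits in parallel with R₂: R₂‖R_L = (68.0 × 315) / (68.0 + 315) = 55.93 kΩ.
V_out = 27.5 × 55.93 / (22.0 + 55.93) = 27.5 × 55.93/77.93 = 19.7 V.

V_out ≈ 19.7 V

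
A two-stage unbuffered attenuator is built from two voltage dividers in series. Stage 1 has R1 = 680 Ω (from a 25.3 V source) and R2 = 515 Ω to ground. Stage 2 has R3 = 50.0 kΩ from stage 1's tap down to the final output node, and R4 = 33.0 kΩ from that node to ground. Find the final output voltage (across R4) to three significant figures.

Stage 2 presents R3+R4 = 83000 Ω as a load on stage 1's tap.
Stage 1's lower leg becomes R2‖(R3+R4) = 511.8 Ω, so V_mid = 25.3 × 511.8/1192 = 10.86 V.
Stage 2 is itself unloaded: V_out = V_mid × R4/(R3+R4) = 10.86 × 33000/83000 = 4.32 V.

V_out ≈ 4.32 V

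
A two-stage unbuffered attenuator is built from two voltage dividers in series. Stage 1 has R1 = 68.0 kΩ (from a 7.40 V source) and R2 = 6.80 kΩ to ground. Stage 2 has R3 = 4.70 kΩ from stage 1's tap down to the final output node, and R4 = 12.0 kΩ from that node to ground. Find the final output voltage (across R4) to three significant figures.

Stage 2 presents R3+R4 = 16.70 kΩ as a load on stage 1's tap.
Stage 1's lower leg becomes R2‖(R3+R4) = 4.832 kΩ, so V_mid = 7.40 × 4.832/72.83 = 0.4910 V.
Stage 2 is itself unloaded: V_out = V_mid × R4/(R3+R4) = 0.4910 × 12.0/16.70 = 0.353 V.

V_out ≈ 0.353 V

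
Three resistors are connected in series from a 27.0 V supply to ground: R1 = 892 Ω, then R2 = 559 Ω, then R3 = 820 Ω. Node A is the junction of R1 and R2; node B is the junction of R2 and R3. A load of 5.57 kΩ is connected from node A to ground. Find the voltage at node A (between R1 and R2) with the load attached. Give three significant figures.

V ≈ 14.9 V

Below node A the series string R2+R3 = 1379 Ω sits in parallel with the 5570 Ω load: 1105 Ω.
V_A = 27.0 × 1105/(892 + 1105) = 14.9 V.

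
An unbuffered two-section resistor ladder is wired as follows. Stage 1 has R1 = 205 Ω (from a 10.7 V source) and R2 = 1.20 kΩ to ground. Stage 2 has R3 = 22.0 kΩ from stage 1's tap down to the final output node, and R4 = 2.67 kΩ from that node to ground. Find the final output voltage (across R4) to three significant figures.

V_out ≈ 0.982 V

Stage 2 presents R3+R4 = 24670 Ω as a load on stage 1's tap.
Stage 1's lower leg becomes R2‖(R3+R4) = 1144 Ω, so V_mid = 10.7 × 1144/1349 = 9.074 V.
Stage 2 is itself unloaded: V_out = V_mid × R4/(R3+R4) = 9.074 × 2670/24670 = 0.982 V.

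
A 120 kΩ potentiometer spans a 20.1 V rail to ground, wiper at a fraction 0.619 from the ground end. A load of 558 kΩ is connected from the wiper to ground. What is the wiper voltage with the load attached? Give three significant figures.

The wiper splits the pot into (1−α)R = 45.72 kΩ above and αR = 74.28 kΩ below.
Lower section ‖ load = 65.55 kΩ.
V_wiper = 20.1 × 65.55/(45.72 + 65.55) = 11.8 V.

V ≈ 11.8 V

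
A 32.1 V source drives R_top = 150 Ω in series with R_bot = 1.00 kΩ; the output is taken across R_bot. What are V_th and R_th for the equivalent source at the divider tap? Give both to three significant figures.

V_th = 27.9 V, R_th = 130 Ω

V_th is the open-circuit tap voltage: 32.1 × 1000/(150 + 1000) = 27.9 V.
With the supply zeroed, R_top and R_bot appear in parallel from the tap: R_th = R_top‖R_bot = (150 × 1000)/1150 = 130 Ω.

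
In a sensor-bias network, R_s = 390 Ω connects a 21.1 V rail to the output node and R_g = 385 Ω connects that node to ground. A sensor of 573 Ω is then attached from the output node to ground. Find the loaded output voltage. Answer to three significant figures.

The load sits in parallel with R_g: R_g‖R_L = (385 × 573) / (385 + 573) = 230.3 Ω.
V_out = 21.1 × 230.3 / (390 + 230.3) = 21.1 × 230.3/620.3 = 7.83 V.

V_out ≈ 7.83 V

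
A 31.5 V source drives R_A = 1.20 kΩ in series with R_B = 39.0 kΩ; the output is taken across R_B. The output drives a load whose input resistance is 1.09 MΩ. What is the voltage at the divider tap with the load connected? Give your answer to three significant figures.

V_out ≈ 30.5 V

The load sits in parallel with R_B: R_B‖R_L = (39.0 × 1090) / (39.0 + 1090) = 37.65 kΩ.
V_out = 31.5 × 37.65 / (1.20 + 37.65) = 31.5 × 37.65/38.85 = 30.5 V.
(Unloaded it would have been 30.6 V.)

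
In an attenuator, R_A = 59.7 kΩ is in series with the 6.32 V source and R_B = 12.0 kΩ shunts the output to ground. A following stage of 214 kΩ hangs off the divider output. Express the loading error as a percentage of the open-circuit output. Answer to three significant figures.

The divider's output (Thévenin) resistance is R_A‖R_B = 9.992 kΩ.
Fractional drop under load = R_th/(R_th + R_L) = 9.992 / (9.992 + 214) = 0.04461.
So the output falls by 4.46 %.

4.46 %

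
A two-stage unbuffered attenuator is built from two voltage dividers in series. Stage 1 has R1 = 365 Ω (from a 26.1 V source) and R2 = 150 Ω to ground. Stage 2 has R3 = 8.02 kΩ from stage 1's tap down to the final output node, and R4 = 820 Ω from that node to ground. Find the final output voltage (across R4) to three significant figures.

Stage 2 presents R3+R4 = 8840 Ω as a load on stage 1's tap.
Stage 1's lower leg becomes R2‖(R3+R4) = 147.5 Ω, so V_mid = 26.1 × 147.5/512.5 = 7.512 V.
Stage 2 is itself unloaded: V_out = V_mid × R4/(R3+R4) = 7.512 × 820/8840 = 0.697 V.

V_out ≈ 0.697 V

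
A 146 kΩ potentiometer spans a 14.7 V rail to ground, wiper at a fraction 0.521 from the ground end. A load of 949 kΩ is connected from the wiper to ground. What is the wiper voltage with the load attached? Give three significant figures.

The wiper splits the pot into (1−α)R = 69.93 kΩ above and αR = 76.07 kΩ below.
Lower section ‖ load = 70.42 kΩ.
V_wiper = 14.7 × 70.42/(69.93 + 70.42) = 7.38 V.

V ≈ 7.38 V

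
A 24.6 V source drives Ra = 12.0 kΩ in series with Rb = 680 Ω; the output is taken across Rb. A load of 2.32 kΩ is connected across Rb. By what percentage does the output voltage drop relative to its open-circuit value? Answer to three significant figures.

The divider's output (Thévenin) resistance is Ra‖Rb = 643.5 Ω.
Fractional drop under load = R_th/(R_th + R_L) = 643.5 / (643.5 + 2320) = 0.2172.
So the output falls by 21.7 %.

21.7 %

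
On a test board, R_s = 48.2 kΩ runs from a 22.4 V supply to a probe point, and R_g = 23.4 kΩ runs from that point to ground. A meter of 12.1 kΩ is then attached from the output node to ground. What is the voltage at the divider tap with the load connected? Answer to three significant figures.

The load sits in parallel with R_g: R_g‖R_L = (23.4 × 12.1) / (23.4 + 12.1) = 7.976 kΩ.
V_out = 22.4 × 7.976 / (48.2 + 7.976) = 22.4 × 7.976/56.18 = 3.18 V.

V_out ≈ 3.18 V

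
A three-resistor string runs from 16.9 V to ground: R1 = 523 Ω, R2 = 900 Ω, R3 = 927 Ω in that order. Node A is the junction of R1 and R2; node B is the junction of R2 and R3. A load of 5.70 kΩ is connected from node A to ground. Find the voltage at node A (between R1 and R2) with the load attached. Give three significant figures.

Below node A the series string R2+R3 = 1827 Ω sits in parallel with the 5700 Ω load: 1384 Ω.
V_A = 16.9 × 1384/(523 + 1384) = 12.3 V.

V ≈ 12.3 V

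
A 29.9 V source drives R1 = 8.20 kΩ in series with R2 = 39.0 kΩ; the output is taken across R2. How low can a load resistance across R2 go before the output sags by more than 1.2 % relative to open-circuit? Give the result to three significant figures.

Output resistance R_th = R1‖R2 = (8.20 × 39.0)/47.20 = 6.775 kΩ.
The fractional drop is R_th/(R_th + R_L); requiring this ≤ 0.0120 gives R_L ≥ R_th(1/0.0120 − 1) = 6.775 × 82.33 = 558 kΩ.

R_L(min) ≈ 558 kΩ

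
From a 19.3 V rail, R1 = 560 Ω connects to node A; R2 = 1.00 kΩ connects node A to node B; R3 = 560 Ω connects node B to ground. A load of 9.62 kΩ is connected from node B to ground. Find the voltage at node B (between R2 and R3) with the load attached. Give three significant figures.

V ≈ 4.89 V

At node B, R3 is in parallel with the load: R3‖R_L = 529.2 Ω.
Below node A the resistance is R2 + (R3‖R_L) = 1529 Ω, so V_A = 19.3 × 1529/2089 = 14.13 V.
Then V_B = V_A × (R3‖R_L)/(R2 + R3‖R_L) = 14.13 × 529.2/1529 = 4.89 V.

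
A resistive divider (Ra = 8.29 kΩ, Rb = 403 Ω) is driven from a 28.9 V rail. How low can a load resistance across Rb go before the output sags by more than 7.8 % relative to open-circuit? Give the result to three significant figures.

R_L(min) ≈ 4.54 kΩ

Output resistance R_th = Ra‖Rb = (8290 × 403)/8693 = 384.3 Ω.
The fractional drop is R_th/(R_th + R_L); requiring this ≤ 0.0780 gives R_L ≥ R_th(1/0.0780 − 1) = 384.3 × 11.82 = 4.54 kΩ.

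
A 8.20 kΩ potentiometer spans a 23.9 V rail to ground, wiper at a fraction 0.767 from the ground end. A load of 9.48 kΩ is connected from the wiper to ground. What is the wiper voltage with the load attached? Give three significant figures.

V ≈ 15.9 V

The wiper splits the pot into (1−α)R = 1.911 kΩ above and αR = 6.289 kΩ below.
Lower section ‖ load = 3.781 kΩ.
V_wiper = 23.9 × 3.781/(1.911 + 3.781) = 15.9 V.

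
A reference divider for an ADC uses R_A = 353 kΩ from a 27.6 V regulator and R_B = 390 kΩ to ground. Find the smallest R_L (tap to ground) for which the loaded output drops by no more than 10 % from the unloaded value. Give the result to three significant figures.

R_L(min) ≈ 1.67 MΩ

Output resistance R_th = R_A‖R_B = (353 × 390)/743.0 = 185.3 kΩ.
The fractional drop is R_th/(R_th + R_L); requiring this ≤ 0.100 gives R_L ≥ R_th(1/0.100 − 1) = 185.3 × 9.000 = 1.67 MΩ.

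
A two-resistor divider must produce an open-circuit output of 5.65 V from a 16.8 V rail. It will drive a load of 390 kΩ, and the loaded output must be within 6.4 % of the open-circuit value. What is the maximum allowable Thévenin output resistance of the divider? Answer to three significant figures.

Loading drop = R_th/(R_th + R_L) ≤ 0.0640, so R_th ≤ R_L · ε/(1−ε) = 390 kΩ × 0.0640/0.9360 = 26.7 kΩ.
(Any R1, R2 with R2/(R1+R2) = 0.336 and R1‖R2 ≤ 26.7 kΩ will meet the spec.)

R_th ≤ 26.7 kΩ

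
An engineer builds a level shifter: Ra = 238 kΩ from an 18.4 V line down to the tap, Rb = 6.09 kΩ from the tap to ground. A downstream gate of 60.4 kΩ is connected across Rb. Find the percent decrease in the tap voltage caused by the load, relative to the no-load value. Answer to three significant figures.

8.95 %

The divider's output (Thévenin) resistance is Ra‖Rb = 5.938 kΩ.
Fractional drop under load = R_th/(R_th + R_L) = 5.938 / (5.938 + 60.4) = 0.08951.
So the output falls by 8.95 %.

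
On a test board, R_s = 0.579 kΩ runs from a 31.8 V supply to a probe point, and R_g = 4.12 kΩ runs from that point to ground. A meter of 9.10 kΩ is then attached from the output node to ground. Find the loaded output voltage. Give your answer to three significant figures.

The load sits in parallel with R_g: R_g‖R_L = (4120 × 9100) / (4120 + 9100) = 2836 Ω.
V_out = 31.8 × 2836 / (579 + 2836) = 31.8 × 2836/3415 = 26.4 V.

V_out ≈ 26.4 V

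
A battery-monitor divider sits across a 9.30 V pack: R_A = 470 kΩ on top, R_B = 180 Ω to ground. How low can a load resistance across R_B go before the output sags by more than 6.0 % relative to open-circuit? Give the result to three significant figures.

R_L(min) ≈ 2.82 kΩ

Output resistance R_th = R_A‖R_B = (470000 × 180)/470200 = 179.9 Ω.
The fractional drop is R_th/(R_th + R_L); requiring this ≤ 0.0600 gives R_L ≥ R_th(1/0.0600 − 1) = 179.9 × 15.67 = 2.82 kΩ.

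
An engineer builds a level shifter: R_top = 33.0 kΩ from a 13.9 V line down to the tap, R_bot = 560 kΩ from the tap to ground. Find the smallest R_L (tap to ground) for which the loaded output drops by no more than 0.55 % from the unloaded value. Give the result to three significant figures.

Output resistance R_th = R_top‖R_bot = (33.0 × 560)/593.0 = 31.16 kΩ.
The fractional drop is R_th/(R_th + R_L); requiring this ≤ 0.00550 gives R_L ≥ R_th(1/0.00550 − 1) = 31.16 × 180.8 = 5.63 MΩ.

R_L(min) ≈ 5.63 MΩ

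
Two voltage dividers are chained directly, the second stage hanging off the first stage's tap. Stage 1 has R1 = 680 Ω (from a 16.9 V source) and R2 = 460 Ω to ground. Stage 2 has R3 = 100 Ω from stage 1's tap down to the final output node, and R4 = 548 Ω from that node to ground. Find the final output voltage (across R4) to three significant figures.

V_out ≈ 4.05 V

Stage 2 presents R3+R4 = 648.0 Ω as a load on stage 1's tap.
Stage 1's lower leg becomes R2‖(R3+R4) = 269.0 Ω, so V_mid = 16.9 × 269.0/949.0 = 4.791 V.
Stage 2 is itself unloaded: V_out = V_mid × R4/(R3+R4) = 4.791 × 548/648.0 = 4.05 V.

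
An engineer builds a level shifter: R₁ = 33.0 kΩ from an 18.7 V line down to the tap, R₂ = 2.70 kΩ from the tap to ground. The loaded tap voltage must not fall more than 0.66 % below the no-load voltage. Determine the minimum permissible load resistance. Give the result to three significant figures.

R_L(min) ≈ 376 kΩ

Output resistance R_th = R₁‖R₂ = (33.0 × 2.70)/35.70 = 2.496 kΩ.
The fractional drop is R_th/(R_th + R_L); requiring this ≤ 0.00660 gives R_L ≥ R_th(1/0.00660 − 1) = 2.496 × 150.5 = 376 kΩ.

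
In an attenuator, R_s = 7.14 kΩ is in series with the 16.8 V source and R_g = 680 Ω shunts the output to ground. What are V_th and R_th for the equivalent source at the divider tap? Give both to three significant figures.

V_th is the open-circuit tap voltage: 16.8 × 680/(7140 + 680) = 1.46 V.
With the supply zeroed, R_s and R_g appear in parallel from the tap: R_th = R_s‖R_g = (7140 × 680)/7820 = 621 Ω.

V_th = 1.46 V, R_th = 621 Ω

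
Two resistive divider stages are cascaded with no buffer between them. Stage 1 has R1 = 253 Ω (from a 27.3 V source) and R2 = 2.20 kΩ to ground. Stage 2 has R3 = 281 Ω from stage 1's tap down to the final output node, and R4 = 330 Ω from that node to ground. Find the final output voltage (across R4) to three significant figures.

Stage 2 presents R3+R4 = 611.0 Ω as a load on stage 1's tap.
Stage 1's lower leg becomes R2‖(R3+R4) = 478.2 Ω, so V_mid = 27.3 × 478.2/731.2 = 17.85 V.
Stage 2 is itself unloaded: V_out = V_mid × R4/(R3+R4) = 17.85 × 330/611.0 = 9.64 V.

V_out ≈ 9.64 V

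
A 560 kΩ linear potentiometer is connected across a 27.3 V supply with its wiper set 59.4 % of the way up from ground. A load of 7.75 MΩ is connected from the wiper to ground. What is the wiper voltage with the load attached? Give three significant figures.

The wiper splits the pot into (1−α)R = 227.4 kΩ above and αR = 332.6 kΩ below.
Lower section ‖ load = 319.0 kΩ.
V_wiper = 27.3 × 319.0/(227.4 + 319.0) = 15.9 V.

V ≈ 15.9 V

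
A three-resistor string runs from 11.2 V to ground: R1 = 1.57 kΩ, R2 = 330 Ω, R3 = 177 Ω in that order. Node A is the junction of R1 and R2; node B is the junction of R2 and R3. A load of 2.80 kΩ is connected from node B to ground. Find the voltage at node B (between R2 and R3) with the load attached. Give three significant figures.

At node B, R3 is in parallel with the load: R3‖R_L = 166.5 Ω.
Below node A the resistance is R2 + (R3‖R_L) = 496.5 Ω, so V_A = 11.2 × 496.5/2066 = 2.691 V.
Then V_B = V_A × (R3‖R_L)/(R2 + R3‖R_L) = 2.691 × 166.5/496.5 = 0.902 V.

V ≈ 0.902 V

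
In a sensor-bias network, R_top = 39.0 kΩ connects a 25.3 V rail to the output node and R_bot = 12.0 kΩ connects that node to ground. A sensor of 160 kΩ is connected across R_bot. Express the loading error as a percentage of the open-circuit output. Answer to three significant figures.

The divider's output (Thévenin) resistance is R_top‖R_bot = 9.176 kΩ.
Fractional drop under load = R_th/(R_th + R_L) = 9.176 / (9.176 + 160) = 0.05424.
So the output falls by 5.42 %.

5.42 %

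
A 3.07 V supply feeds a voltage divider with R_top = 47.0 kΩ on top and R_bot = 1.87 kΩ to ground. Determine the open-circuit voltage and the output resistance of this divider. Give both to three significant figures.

V_th is the open-circuit tap voltage: 3.07 × 1.87/(47.0 + 1.87) = 0.117 V.
With the supply zeroed, R_top and R_bot appear in parallel from the tap: R_th = R_top‖R_bot = (47.0 × 1.87)/48.87 = 1.80 kΩ.

V_th = 0.117 V, R_th = 1.80 kΩ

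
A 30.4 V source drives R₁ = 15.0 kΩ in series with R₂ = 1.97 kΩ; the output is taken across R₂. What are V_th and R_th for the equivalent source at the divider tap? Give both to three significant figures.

V_th is the open-circuit tap voltage: 30.4 × 1.97/(15.0 + 1.97) = 3.53 V.
With the supply zeroed, R₁ and R₂ appear in parallel from the tap: R_th = R₁‖R₂ = (15.0 × 1.97)/16.97 = 1.74 kΩ.

V_th = 3.53 V, R_th = 1.74 kΩ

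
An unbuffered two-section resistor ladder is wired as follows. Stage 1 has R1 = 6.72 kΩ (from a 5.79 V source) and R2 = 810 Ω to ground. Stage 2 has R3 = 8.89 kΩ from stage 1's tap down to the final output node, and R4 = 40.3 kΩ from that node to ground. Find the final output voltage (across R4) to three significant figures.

Stage 2 presents R3+R4 = 49190 Ω as a load on stage 1's tap.
Stage 1's lower leg becomes R2‖(R3+R4) = 796.9 Ω, so V_mid = 5.79 × 796.9/7517 = 0.6138 V.
Stage 2 is itself unloaded: V_out = V_mid × R4/(R3+R4) = 0.6138 × 40300/49190 = 0.503 V.

V_out ≈ 0.503 V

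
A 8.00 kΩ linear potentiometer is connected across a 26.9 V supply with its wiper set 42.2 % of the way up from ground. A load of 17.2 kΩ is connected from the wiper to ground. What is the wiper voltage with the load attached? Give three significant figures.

V ≈ 10.2 V

The wiper splits the pot into (1−α)R = 4.624 kΩ above and αR = 3.376 kΩ below.
Lower section ‖ load = 2.822 kΩ.
V_wiper = 26.9 × 2.822/(4.624 + 2.822) = 10.2 V.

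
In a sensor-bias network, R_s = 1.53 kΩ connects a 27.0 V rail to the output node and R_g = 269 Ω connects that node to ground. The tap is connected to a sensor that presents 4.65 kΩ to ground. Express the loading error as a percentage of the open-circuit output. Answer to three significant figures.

The divider's output (Thévenin) resistance is R_s‖R_g = 228.8 Ω.
Fractional drop under load = R_th/(R_th + R_L) = 228.8 / (228.8 + 4650) = 0.04689.
So the output falls by 4.69 %.

4.69 %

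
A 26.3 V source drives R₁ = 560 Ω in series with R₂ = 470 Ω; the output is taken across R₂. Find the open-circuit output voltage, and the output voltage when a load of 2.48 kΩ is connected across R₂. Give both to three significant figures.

Open-circuit: V = 26.3 × 470/(560 + 470) = 12.0 V.
With the load, R₂ becomes R₂‖R_L = 395.1 Ω, so V = 26.3 × 395.1/955.1 = 10.9 V.

Unloaded: 12.0 V; loaded: 10.9 V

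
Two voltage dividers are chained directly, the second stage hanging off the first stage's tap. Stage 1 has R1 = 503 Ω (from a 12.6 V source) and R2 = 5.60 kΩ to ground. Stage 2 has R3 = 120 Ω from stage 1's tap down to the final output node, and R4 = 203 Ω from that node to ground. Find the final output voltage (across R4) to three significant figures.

V_out ≈ 2.99 V

Stage 2 presents R3+R4 = 323.0 Ω as a load on stage 1's tap.
Stage 1's lower leg becomes R2‖(R3+R4) = 305.4 Ω, so V_mid = 12.6 × 305.4/808.4 = 4.760 V.
Stage 2 is itself unloaded: V_out = V_mid × R4/(R3+R4) = 4.760 × 203/323.0 = 2.99 V.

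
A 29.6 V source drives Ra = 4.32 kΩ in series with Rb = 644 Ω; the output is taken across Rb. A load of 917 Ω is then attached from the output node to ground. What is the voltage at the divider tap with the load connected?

V_out ≈ 2.38 V

The load sits in parallel with Rb: Rb‖R_L = (644 × 917) / (644 + 917) = 378.3 Ω.
V_out = 29.6 × 378.3 / (4320 + 378.3) = 29.6 × 378.3/4698 = 2.38 V.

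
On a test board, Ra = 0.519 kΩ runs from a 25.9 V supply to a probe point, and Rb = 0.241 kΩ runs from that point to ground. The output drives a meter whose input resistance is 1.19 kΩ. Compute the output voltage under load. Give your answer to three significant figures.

The load sits in parallel with Rb: Rb‖R_L = (241 × 1190) / (241 + 1190) = 200.4 Ω.
V_out = 25.9 × 200.4 / (519 + 200.4) = 25.9 × 200.4/719.4 = 7.22 V.

V_out ≈ 7.22 V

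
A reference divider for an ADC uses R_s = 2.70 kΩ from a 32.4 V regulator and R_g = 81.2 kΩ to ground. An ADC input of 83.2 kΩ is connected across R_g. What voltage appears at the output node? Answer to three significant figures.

The load sits in parallel with R_g: R_g‖R_L = (81.2 × 83.2) / (81.2 + 83.2) = 41.09 kΩ.
V_out = 32.4 × 41.09 / (2.70 + 41.09) = 32.4 × 41.09/43.79 = 30.4 V.
(Unloaded it would have been 31.4 V.)

V_out ≈ 30.4 V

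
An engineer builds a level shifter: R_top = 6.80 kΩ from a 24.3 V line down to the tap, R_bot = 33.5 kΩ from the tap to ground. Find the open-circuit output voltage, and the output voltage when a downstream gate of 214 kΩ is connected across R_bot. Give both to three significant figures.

Unloaded: 20.2 V; loaded: 19.7 V

Open-circuit: V = 24.3 × 33.5/(6.80 + 33.5) = 20.2 V.
With the load, R_bot becomes R_bot‖R_L = 28.97 kΩ, so V = 24.3 × 28.97/35.77 = 19.7 V.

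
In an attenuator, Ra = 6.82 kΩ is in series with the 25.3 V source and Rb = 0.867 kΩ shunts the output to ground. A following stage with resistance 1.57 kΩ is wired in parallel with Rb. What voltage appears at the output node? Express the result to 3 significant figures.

V_out ≈ 1.92 V

The load sits in parallel with Rb: Rb‖R_L = (867 × 1570) / (867 + 1570) = 558.6 Ω.
V_out = 25.3 × 558.6 / (6820 + 558.6) = 25.3 × 558.6/7379 = 1.92 V.
(Unloaded it would have been 2.85 V.)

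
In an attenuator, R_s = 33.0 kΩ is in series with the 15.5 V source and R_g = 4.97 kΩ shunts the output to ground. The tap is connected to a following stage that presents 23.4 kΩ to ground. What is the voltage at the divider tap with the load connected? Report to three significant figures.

The load sits in parallel with R_g: R_g‖R_L = (4.97 × 23.4) / (4.97 + 23.4) = 4.099 kΩ.
V_out = 15.5 × 4.099 / (33.0 + 4.099) = 15.5 × 4.099/37.10 = 1.71 V.
(Unloaded it would have been 2.03 V.)

V_out ≈ 1.71 V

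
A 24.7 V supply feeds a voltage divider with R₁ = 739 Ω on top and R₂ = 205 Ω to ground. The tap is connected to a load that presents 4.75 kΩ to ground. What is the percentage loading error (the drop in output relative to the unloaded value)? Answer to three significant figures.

3.27 %

The divider's output (Thévenin) resistance is R₁‖R₂ = 160.5 Ω.
Fractional drop under load = R_th/(R_th + R_L) = 160.5 / (160.5 + 4750) = 0.03268.
So the output falls by 3.27 %.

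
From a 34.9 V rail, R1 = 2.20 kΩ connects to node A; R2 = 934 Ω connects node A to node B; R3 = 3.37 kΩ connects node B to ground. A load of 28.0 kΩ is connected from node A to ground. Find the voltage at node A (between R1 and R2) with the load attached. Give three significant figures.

Below node A the series string R2+R3 = 4304 Ω sits in parallel with the 28000 Ω load: 3731 Ω.
V_A = 34.9 × 3731/(2200 + 3731) = 22.0 V.

V ≈ 22.0 V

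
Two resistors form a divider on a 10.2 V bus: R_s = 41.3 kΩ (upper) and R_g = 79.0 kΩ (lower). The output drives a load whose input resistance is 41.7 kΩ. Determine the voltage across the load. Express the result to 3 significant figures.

The load sits in parallel with R_g: R_g‖R_L = (79.0 × 41.7) / (79.0 + 41.7) = 27.29 kΩ.
V_out = 10.2 × 27.29 / (41.3 + 27.29) = 10.2 × 27.29/68.59 = 4.06 V.

V_out ≈ 4.06 V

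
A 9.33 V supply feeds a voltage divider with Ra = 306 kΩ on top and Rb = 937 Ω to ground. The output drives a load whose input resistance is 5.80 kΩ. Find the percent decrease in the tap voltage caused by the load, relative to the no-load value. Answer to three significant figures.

13.9 %

The divider's output (Thévenin) resistance is Ra‖Rb = 934.1 Ω.
Fractional drop under load = R_th/(R_th + R_L) = 934.1 / (934.1 + 5800) = 0.1387.
So the output falls by 13.9 %.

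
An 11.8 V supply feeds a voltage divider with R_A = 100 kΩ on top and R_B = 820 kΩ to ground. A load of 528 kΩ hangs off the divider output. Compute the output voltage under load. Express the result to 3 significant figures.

V_out ≈ 9.00 V

The load sits in parallel with R_B: R_B‖R_L = (820 × 528) / (820 + 528) = 321.2 kΩ.
V_out = 11.8 × 321.2 / (100 + 321.2) = 11.8 × 321.2/421.2 = 9.00 V.
(Unloaded it would have been 10.5 V.)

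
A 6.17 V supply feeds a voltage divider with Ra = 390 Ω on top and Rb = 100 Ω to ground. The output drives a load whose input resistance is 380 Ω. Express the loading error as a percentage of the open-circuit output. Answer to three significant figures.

Unloaded V = 6.17 × 100/490.0 = 1.259 V.
Loaded: Rb‖R_L = 79.17 Ω, giving V = 6.17 × 79.17/469.2 = 1.041 V.
Drop = (1.259 − 1.041) / 1.259 = 17.3 %.

17.3 %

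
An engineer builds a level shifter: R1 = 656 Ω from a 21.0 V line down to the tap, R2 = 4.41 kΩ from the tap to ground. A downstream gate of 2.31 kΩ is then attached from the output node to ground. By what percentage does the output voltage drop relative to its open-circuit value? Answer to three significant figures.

19.8 %

The divider's output (Thévenin) resistance is R1‖R2 = 571.1 Ω.
Fractional drop under load = R_th/(R_th + R_L) = 571.1 / (571.1 + 2310) = 0.1982.
So the output falls by 19.8 %.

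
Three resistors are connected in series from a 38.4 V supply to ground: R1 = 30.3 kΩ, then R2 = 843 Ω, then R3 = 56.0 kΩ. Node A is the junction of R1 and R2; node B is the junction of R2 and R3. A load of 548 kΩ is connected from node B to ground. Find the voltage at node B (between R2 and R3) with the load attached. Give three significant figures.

At node B, R3 is in parallel with the load: R3‖R_L = 50810 Ω.
Below node A the resistance is R2 + (R3‖R_L) = 51650 Ω, so V_A = 38.4 × 51650/81950 = 24.20 V.
Then V_B = V_A × (R3‖R_L)/(R2 + R3‖R_L) = 24.20 × 50810/51650 = 23.8 V.

V ≈ 23.8 V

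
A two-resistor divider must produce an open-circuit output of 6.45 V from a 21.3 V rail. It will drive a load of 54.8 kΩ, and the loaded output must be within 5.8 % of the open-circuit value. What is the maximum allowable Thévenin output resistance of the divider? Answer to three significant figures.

Loading drop = R_th/(R_th + R_L) ≤ 0.0580, so R_th ≤ R_L · ε/(1−ε) = 54.8 kΩ × 0.0580/0.9420 = 3.37 kΩ.
(Any R1, R2 with R2/(R1+R2) = 0.303 and R1‖R2 ≤ 3.37 kΩ will meet the spec.)

R_th ≤ 3.37 kΩ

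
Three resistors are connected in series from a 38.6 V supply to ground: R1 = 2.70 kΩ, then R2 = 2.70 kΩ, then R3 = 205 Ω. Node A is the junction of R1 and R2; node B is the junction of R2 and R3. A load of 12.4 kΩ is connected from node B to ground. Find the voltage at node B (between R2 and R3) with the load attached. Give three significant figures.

V ≈ 1.39 V

At node B, R3 is in parallel with the load: R3‖R_L = 201.7 Ω.
Below node A the resistance is R2 + (R3‖R_L) = 2902 Ω, so V_A = 38.6 × 2902/5602 = 19.99 V.
Then V_B = V_A × (R3‖R_L)/(R2 + R3‖R_L) = 19.99 × 201.7/2902 = 1.39 V.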